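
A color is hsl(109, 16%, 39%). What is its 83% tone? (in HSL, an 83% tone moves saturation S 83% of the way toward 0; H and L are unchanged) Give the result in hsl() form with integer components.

S moves 83% from 16 toward 0: 16 − 13.28 = 2.72 → 3.
H and L are unchanged.

hsl(109, 3%, 39%)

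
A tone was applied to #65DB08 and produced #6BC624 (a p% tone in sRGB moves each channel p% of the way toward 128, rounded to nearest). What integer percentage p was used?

#65DB08 is rgb(101, 219, 8); #6BC624 is rgb(107, 198, 36).
On the B channel (widest range): 36 ≈ 8 + (p/100)(128 − 8), so p ≈ 100×(36 − 8)/(128 − 8) = 2800/120 = 23.33.
p = 23 reproduces all three channels after rounding.

23%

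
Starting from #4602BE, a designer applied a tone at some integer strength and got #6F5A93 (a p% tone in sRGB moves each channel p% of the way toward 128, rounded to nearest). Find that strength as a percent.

#4602BE is rgb(70, 2, 190); #6F5A93 is rgb(111, 90, 147).
On the G channel (widest range): 90 ≈ 2 + (p/100)(128 − 2), so p ≈ 100×(90 − 2)/(128 − 2) = 8800/126 = 69.84.
p = 70 reproduces all three channels after rounding.

70%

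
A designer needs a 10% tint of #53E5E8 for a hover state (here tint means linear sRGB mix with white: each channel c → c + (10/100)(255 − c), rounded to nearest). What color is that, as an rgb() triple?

rgb(100, 232, 234)

#53E5E8 is rgb(83, 229, 232).
Per channel, c → c + 0.1(255 − c):
  R: 83 + 0.1×(255−83) = 83 + 17.2 = 100.2 → 100
  G: 229 + 2.6 = 231.6 → 232
  B: 232 + 0.1×(255−232) = 232 + 2.3 = 234.3 → 234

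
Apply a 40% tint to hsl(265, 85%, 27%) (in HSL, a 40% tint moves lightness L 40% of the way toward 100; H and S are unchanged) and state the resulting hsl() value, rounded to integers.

hsl(265, 85%, 56%)

L moves 40% from 27 toward 100: 27 + 29.2 = 56.2 → 56.
H and S are unchanged.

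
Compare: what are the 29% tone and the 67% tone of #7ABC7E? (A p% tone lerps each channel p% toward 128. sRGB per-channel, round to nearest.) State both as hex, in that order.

#7CAB7F, #7E947F

#7ABC7E is rgb(122, 188, 126).
29% tone:
  R: 122 + 1.74 = 123.74 → 124
  G: 188 + 0.29×(128−188) = 188 − 17.4 = 170.6 → 171
  B: 126 + 0.58 = 126.58 → 127
  → #7CAB7F
67% tone:
  R: 122 + 4.02 = 126.02 → 126
  G: 188 − 40.2 = 147.8 → 148
  B: 126 + 0.67×(128−126) = 126 + 1.34 = 127.34 → 127
  → #7E947F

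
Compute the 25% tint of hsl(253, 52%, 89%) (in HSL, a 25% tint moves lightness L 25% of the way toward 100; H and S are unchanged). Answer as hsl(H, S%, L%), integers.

hsl(253, 52%, 92%)

L moves 25% from 89 toward 100: 89 + 2.75 = 91.75 → 92.
H and S are unchanged.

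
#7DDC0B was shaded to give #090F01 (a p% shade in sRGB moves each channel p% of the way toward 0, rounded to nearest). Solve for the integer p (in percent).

93%

#7DDC0B is rgb(125, 220, 11); #090F01 is rgb(9, 15, 1).
On the G channel (widest range): 15 ≈ 220 + (p/100)(0 − 220), so p ≈ 100×(15 − 220)/(0 − 220) = -20500/-220 = 93.18.
p = 93 reproduces all three channels after rounding.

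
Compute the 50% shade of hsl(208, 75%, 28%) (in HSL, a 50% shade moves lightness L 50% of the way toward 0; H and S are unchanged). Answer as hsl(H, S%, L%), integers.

L moves 50% from 28 toward 0: 28 − 14 = 14 → 14.
H and S are unchanged.

hsl(208, 75%, 14%)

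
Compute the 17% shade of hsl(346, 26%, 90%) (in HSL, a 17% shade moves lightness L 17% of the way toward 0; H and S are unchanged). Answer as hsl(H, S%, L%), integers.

L moves 17% from 90 toward 0: 90 − 15.3 = 74.7 → 75.
H and S are unchanged.

hsl(346, 26%, 75%)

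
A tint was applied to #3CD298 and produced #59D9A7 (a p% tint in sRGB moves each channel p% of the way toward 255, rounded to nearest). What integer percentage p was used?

15%

#3CD298 is rgb(60, 210, 152); #59D9A7 is rgb(89, 217, 167).
On the R channel (widest range): 89 ≈ 60 + (p/100)(255 − 60), so p ≈ 100×(89 − 60)/(255 − 60) = 2900/195 = 14.87.
p = 15 reproduces all three channels after rounding.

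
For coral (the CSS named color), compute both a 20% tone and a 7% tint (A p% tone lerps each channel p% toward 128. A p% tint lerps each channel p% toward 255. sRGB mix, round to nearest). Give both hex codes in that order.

CSS coral is rgb(255, 127, 80).
20% tone:
  R: 255 + 0.2×(128−255) = 255 − 25.4 = 229.6 → 230
  G: 127 + 0.2 = 127.2 → 127
  B: 80 + 9.6 = 89.6 → 90
  → #e67f5a
7% tint:
  R: 255 + 0.07×(255−255) = 255 + 0 = 255 → 255
  G: 127 + 8.96 = 135.96 → 136
  B: 80 + 12.25 = 92.25 → 92
  → #ff885c

#e67f5a, #ff885c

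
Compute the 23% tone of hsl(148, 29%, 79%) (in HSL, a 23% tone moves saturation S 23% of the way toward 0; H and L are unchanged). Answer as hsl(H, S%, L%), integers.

S moves 23% from 29 toward 0: 29 − 6.67 = 22.33 → 22.
H and L are unchanged.

hsl(148, 22%, 79%)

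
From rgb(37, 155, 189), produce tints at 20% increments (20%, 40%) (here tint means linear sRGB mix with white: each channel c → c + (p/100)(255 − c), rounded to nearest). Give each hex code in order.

20%: (37 + 43.6 = 80.6→81, 155 + 20 = 175→175, 189 + 13.2 = 202.2→202) → #51AFCA
40%: (37 + 87.2 = 124.2→124, 155 + 40 = 195→195, 189 + 26.4 = 215.4→215) → #7CC3D7

#51AFCA, #7CC3D7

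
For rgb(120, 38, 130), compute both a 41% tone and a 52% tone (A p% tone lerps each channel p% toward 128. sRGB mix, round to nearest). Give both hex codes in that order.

#7b4b81, #7c5581

41% tone:
  R: 120 + 3.28 = 123.28 → 123
  G: 38 + 0.41×(128−38) = 38 + 36.9 = 74.9 → 75
  B: 130 + 0.41×(128−130) = 130 − 0.82 = 129.18 → 129
  → #7b4b81
52% tone:
  R: 120 + 4.16 = 124.16 → 124
  G: 38 + 46.8 = 84.8 → 85
  B: 130 + 0.52×(128−130) = 130 − 1.04 = 128.96 → 129
  → #7c5581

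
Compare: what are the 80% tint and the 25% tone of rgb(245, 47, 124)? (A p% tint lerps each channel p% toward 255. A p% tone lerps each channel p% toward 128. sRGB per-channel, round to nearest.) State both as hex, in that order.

80% tint:
  R: 245 + 0.8×(255−245) = 245 + 8 = 253 → 253
  G: 47 + 0.8×(255−47) = 47 + 166.4 = 213.4 → 213
  B: 124 + 0.8×(255−124) = 124 + 104.8 = 228.8 → 229
  → #FDD5E5
25% tone:
  R: 245 − 29.25 = 215.75 → 216
  G: 47 + 0.25×(128−47) = 47 + 20.25 = 67.25 → 67
  B: 124 + 1 = 125 → 125
  → #D8437D

#FDD5E5, #D8437D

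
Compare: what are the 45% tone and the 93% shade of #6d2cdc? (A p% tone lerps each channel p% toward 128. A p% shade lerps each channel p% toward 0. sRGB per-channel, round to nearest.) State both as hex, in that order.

#6d2cdc is rgb(109, 44, 220).
45% tone:
  R: 109 + 0.45×(128−109) = 109 + 8.55 = 117.55 → 118
  G: 44 + 0.45×(128−44) = 44 + 37.8 = 81.8 → 82
  B: 220 + 0.45×(128−220) = 220 − 41.4 = 178.6 → 179
  → #7652b3
93% shade:
  R: 109 − 101.37 = 7.63 → 8
  G: 44 + 0.93×(0−44) = 44 − 40.92 = 3.08 → 3
  B: 220 − 204.6 = 15.4 → 15
  → #08030f

#7652b3, #08030f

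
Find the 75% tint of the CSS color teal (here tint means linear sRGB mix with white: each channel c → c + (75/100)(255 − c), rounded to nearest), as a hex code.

#bfdfdf

CSS teal is rgb(0, 128, 128).
A 75% tint moves each channel 75% toward 255:
  R: 0 + 0.75×(255−0) = 0 + 191.25 = 191.25 → 191
  G: 128 + 0.75×(255−128) = 128 + 95.25 = 223.25 → 223
  B: 128 + 0.75×(255−128) = 128 + 95.25 = 223.25 → 223
rgb(191, 223, 223) = #bfdfdf.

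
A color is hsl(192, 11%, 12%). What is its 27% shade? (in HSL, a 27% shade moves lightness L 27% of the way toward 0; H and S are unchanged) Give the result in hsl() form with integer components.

hsl(192, 11%, 9%)

L moves 27% from 12 toward 0: 12 − 3.24 = 8.76 → 9.
H and S are unchanged.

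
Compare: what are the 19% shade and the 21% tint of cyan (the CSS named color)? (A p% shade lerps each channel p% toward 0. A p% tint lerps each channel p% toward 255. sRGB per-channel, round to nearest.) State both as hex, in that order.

#00cfcf, #36ffff

CSS cyan is rgb(0, 255, 255).
19% shade:
  R: 0 + 0 = 0 → 0
  G: 255 + 0.19×(0−255) = 255 − 48.45 = 206.55 → 207
  B: 255 − 48.45 = 206.55 → 207
  → #00cfcf
21% tint:
  R: 0 + 0.21×(255−0) = 0 + 53.55 = 53.55 → 54
  G: 255 + 0 = 255 → 255
  B: 255 + 0.21×(255−255) = 255 + 0 = 255 → 255
  → #36ffff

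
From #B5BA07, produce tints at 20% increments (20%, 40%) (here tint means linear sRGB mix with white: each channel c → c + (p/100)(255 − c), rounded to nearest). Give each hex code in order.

#C4C839, #D3D66A

#B5BA07 is rgb(181, 186, 7).
20%: (181 + 14.8 = 195.8→196, 186 + 13.8 = 199.8→200, 7 + 49.6 = 56.6→57) → #C4C839
40%: (181 + 29.6 = 210.6→211, 186 + 27.6 = 213.6→214, 7 + 99.2 = 106.2→106) → #D3D66A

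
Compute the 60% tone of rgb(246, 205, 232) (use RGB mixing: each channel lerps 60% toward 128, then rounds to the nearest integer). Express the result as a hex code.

A 60% tone moves each channel 60% toward 128:
  R: 246 + 0.6×(128−246) = 246 − 70.8 = 175.2 → 175
  G: 205 + 0.6×(128−205) = 205 − 46.2 = 158.8 → 159
  B: 232 + 0.6×(128−232) = 232 − 62.4 = 169.6 → 170
rgb(175, 159, 170) = #AF9FAA.

#AF9FAA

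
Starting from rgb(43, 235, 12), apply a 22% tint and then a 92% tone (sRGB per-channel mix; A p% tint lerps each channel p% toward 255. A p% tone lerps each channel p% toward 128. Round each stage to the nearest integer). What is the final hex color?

#7d897b

A 22% tint moves each channel 22% toward 255:
  R: 43 + 46.64 = 89.64 → 90
  G: 235 + 0.22×(255−235) = 235 + 4.4 = 239.4 → 239
  B: 12 + 0.22×(255−12) = 12 + 53.46 = 65.46 → 65
After the tint: rgb(90, 239, 65) = #5aef41.
Lerp each channel 92% toward 128:
  R: 90 + 0.92×(128−90) = 90 + 34.96 = 124.96 → 125
  G: 239 + 0.92×(128−239) = 239 − 102.12 = 136.88 → 137
  B: 65 + 0.92×(128−65) = 65 + 57.96 = 122.96 → 123
rgb(125, 137, 123) = #7d897b.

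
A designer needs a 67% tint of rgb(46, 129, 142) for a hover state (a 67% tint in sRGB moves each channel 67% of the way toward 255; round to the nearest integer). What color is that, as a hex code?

#BAD5DA

Lerp each channel 67% toward 255:
  R: 46 + 140.03 = 186.03 → 186
  G: 129 + 0.67×(255−129) = 129 + 84.42 = 213.42 → 213
  B: 142 + 75.71 = 217.71 → 218
rgb(186, 213, 218) = #BAD5DA.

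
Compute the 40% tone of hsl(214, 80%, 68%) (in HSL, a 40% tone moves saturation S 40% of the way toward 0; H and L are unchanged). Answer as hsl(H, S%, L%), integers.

hsl(214, 48%, 68%)

S moves 40% from 80 toward 0: 80 − 32 = 48 → 48.
H and L are unchanged.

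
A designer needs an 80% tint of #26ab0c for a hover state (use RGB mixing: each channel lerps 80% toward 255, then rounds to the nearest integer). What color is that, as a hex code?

#d4eece

#26ab0c is rgb(38, 171, 12).
Per channel, c → c + 0.8(255 − c):
  R: 38 + 0.8×(255−38) = 38 + 173.6 = 211.6 → 212
  G: 171 + 67.2 = 238.2 → 238
  B: 12 + 194.4 = 206.4 → 206
rgb(212, 238, 206) = #d4eece.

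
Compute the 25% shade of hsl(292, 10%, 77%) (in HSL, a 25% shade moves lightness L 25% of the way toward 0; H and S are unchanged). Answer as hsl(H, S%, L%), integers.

hsl(292, 10%, 58%)

L moves 25% from 77 toward 0: 77 − 19.25 = 57.75 → 58.
H and S are unchanged.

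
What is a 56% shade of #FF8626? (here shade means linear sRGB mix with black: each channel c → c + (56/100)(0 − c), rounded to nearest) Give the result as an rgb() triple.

#FF8626 is rgb(255, 134, 38).
Per channel, c → c + 0.56(0 − c):
  R: 255 + 0.56×(0−255) = 255 − 142.8 = 112.2 → 112
  G: 134 − 75.04 = 58.96 → 59
  B: 38 − 21.28 = 16.72 → 17

rgb(112, 59, 17)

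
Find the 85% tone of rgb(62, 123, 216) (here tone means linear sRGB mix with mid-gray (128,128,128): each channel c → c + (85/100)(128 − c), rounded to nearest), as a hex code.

Lerp each channel 85% toward 128:
  R: 62 + 0.85×(128−62) = 62 + 56.1 = 118.1 → 118
  G: 123 + 0.85×(128−123) = 123 + 4.25 = 127.25 → 127
  B: 216 − 74.8 = 141.2 → 141
rgb(118, 127, 141) = #767f8d.

#767f8d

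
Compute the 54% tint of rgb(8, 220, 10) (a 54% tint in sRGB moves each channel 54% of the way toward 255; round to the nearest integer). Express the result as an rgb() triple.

Lerp each channel 54% toward 255:
  R: 8 + 133.38 = 141.38 → 141
  G: 220 + 0.54×(255−220) = 220 + 18.9 = 238.9 → 239
  B: 10 + 0.54×(255−10) = 10 + 132.3 = 142.3 → 142

rgb(141, 239, 142)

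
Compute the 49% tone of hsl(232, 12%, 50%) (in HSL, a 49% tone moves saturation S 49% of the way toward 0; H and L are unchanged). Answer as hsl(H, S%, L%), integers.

S moves 49% from 12 toward 0: 12 − 5.88 = 6.12 → 6.
H and L are unchanged.

hsl(232, 6%, 50%)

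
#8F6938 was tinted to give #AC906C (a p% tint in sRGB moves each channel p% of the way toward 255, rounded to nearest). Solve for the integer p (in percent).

26%

#8F6938 is rgb(143, 105, 56); #AC906C is rgb(172, 144, 108).
On the B channel (widest range): 108 ≈ 56 + (p/100)(255 − 56), so p ≈ 100×(108 − 56)/(255 − 56) = 5200/199 = 26.13.
p = 26 reproduces all three channels after rounding.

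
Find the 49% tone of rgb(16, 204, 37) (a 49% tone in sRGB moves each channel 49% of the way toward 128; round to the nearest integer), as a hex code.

Lerp each channel 49% toward 128:
  R: 16 + 0.49×(128−16) = 16 + 54.88 = 70.88 → 71
  G: 204 + 0.49×(128−204) = 204 − 37.24 = 166.76 → 167
  B: 37 + 44.59 = 81.59 → 82
rgb(71, 167, 82) = #47A752.

#47A752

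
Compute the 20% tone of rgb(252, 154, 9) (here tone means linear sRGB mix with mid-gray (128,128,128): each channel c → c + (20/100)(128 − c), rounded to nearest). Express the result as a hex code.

Lerp each channel 20% toward 128:
  R: 252 + 0.2×(128−252) = 252 − 24.8 = 227.2 → 227
  G: 154 − 5.2 = 148.8 → 149
  B: 9 + 0.2×(128−9) = 9 + 23.8 = 32.8 → 33
rgb(227, 149, 33) = #E39521.

#E39521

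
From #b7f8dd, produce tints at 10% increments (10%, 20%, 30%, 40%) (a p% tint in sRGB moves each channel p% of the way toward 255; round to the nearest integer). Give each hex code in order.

#b7f8dd is rgb(183, 248, 221).
10%: (183 + 7.2 = 190.2→190, 248 + 0.7 = 248.7→249, 221 + 3.4 = 224.4→224) → #bef9e0
20%: (183 + 14.4 = 197.4→197, 248 + 1.4 = 249.4→249, 221 + 6.8 = 227.8→228) → #c5f9e4
30%: (183 + 21.6 = 204.6→205, 248 + 2.1 = 250.1→250, 221 + 10.2 = 231.2→231) → #cdfae7
40%: (183 + 28.8 = 211.8→212, 248 + 2.8 = 250.8→251, 221 + 13.6 = 234.6→235) → #d4fbeb

#bef9e0, #c5f9e4, #cdfae7, #d4fbeb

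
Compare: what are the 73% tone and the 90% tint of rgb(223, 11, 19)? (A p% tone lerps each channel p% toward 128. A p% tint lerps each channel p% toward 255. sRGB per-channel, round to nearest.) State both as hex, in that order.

#9a6063, #fce7e7

73% tone:
  R: 223 − 69.35 = 153.65 → 154
  G: 11 + 0.73×(128−11) = 11 + 85.41 = 96.41 → 96
  B: 19 + 79.57 = 98.57 → 99
  → #9a6063
90% tint:
  R: 223 + 0.9×(255−223) = 223 + 28.8 = 251.8 → 252
  G: 11 + 0.9×(255−11) = 11 + 219.6 = 230.6 → 231
  B: 19 + 212.4 = 231.4 → 231
  → #fce7e7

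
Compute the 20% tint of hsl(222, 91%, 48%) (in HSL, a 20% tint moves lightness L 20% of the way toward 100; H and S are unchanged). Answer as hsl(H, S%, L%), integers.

L moves 20% from 48 toward 100: 48 + 10.4 = 58.4 → 58.
H and S are unchanged.

hsl(222, 91%, 58%)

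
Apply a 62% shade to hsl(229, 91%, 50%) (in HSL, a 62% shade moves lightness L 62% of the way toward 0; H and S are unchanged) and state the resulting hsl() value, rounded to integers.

hsl(229, 91%, 19%)

L moves 62% from 50 toward 0: 50 − 31 = 19 → 19.
H and S are unchanged.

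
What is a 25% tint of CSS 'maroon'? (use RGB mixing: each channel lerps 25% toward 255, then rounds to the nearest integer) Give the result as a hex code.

#a04040

CSS maroon is rgb(128, 0, 0).
Lerp each channel 25% toward 255:
  R: 128 + 0.25×(255−128) = 128 + 31.75 = 159.75 → 160
  G: 0 + 63.75 = 63.75 → 64
  B: 0 + 0.25×(255−0) = 0 + 63.75 = 63.75 → 64
rgb(160, 64, 64) = #a04040.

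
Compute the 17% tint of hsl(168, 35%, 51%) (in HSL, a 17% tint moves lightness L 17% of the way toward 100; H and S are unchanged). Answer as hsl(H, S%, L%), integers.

L moves 17% from 51 toward 100: 51 + 8.33 = 59.33 → 59.
H and S are unchanged.

hsl(168, 35%, 59%)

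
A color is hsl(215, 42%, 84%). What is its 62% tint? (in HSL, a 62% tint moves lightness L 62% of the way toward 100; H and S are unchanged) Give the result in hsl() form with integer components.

hsl(215, 42%, 94%)

L moves 62% from 84 toward 100: 84 + 9.92 = 93.92 → 94.
H and S are unchanged.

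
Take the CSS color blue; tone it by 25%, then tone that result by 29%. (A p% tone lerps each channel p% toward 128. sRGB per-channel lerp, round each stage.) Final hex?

#3c3cc3

CSS blue is rgb(0, 0, 255).
A 25% tone moves each channel 25% toward 128:
  R: 0 + 32 = 32 → 32
  G: 0 + 32 = 32 → 32
  B: 255 − 31.75 = 223.25 → 223
After the tone: rgb(32, 32, 223) = #2020df.
Per channel, c → c + 0.29(128 − c):
  R: 32 + 0.29×(128−32) = 32 + 27.84 = 59.84 → 60
  G: 32 + 0.29×(128−32) = 32 + 27.84 = 59.84 → 60
  B: 223 − 27.55 = 195.45 → 195
rgb(60, 60, 195) = #3c3cc3.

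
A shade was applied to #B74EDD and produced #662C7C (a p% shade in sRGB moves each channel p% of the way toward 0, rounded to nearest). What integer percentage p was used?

44%

#B74EDD is rgb(183, 78, 221); #662C7C is rgb(102, 44, 124).
On the B channel (widest range): 124 ≈ 221 + (p/100)(0 − 221), so p ≈ 100×(124 − 221)/(0 − 221) = -9700/-221 = 43.89.
p = 44 reproduces all three channels after rounding.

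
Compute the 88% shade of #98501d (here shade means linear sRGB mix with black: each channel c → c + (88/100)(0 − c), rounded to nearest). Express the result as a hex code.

#120a03

#98501d is rgb(152, 80, 29).
An 88% shade moves each channel 88% toward 0:
  R: 152 + 0.88×(0−152) = 152 − 133.76 = 18.24 → 18
  G: 80 − 70.4 = 9.6 → 10
  B: 29 − 25.52 = 3.48 → 3
rgb(18, 10, 3) = #120a03.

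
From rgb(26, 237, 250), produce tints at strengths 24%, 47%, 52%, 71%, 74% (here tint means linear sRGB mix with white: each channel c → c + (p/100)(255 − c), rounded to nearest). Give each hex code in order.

#51F1FB, #86F5FC, #91F6FD, #BDFAFE, #C3FAFE

24%: (26 + 54.96 = 80.96→81, 237 + 4.32 = 241.32→241, 250 + 1.2 = 251.2→251) → #51F1FB
47%: (26 + 107.63 = 133.63→134, 237 + 8.46 = 245.46→245, 250 + 2.35 = 252.35→252) → #86F5FC
52%: (26 + 119.08 = 145.08→145, 237 + 9.36 = 246.36→246, 250 + 2.6 = 252.6→253) → #91F6FD
71%: (26 + 162.59 = 188.59→189, 237 + 12.78 = 249.78→250, 250 + 3.55 = 253.55→254) → #BDFAFE
74%: (26 + 169.46 = 195.46→195, 237 + 13.32 = 250.32→250, 250 + 3.7 = 253.7→254) → #C3FAFE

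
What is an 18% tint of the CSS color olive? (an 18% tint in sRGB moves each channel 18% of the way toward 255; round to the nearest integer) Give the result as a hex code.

CSS olive is rgb(128, 128, 0).
Lerp each channel 18% toward 255:
  R: 128 + 22.86 = 150.86 → 151
  G: 128 + 22.86 = 150.86 → 151
  B: 0 + 0.18×(255−0) = 0 + 45.9 = 45.9 → 46
rgb(151, 151, 46) = #97972E.

#97972E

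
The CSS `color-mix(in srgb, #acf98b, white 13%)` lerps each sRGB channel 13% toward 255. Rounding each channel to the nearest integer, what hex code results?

#b7fa9a

#acf98b is rgb(172, 249, 139).
A 13% tint moves each channel 13% toward 255:
  R: 172 + 0.13×(255−172) = 172 + 10.79 = 182.79 → 183
  G: 249 + 0.78 = 249.78 → 250
  B: 139 + 0.13×(255−139) = 139 + 15.08 = 154.08 → 154
rgb(183, 250, 154) = #b7fa9a.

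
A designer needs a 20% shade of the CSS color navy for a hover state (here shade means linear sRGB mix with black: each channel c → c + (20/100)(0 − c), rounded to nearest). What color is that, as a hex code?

#000066

CSS navy is rgb(0, 0, 128).
Lerp each channel 20% toward 0:
  R: 0 + 0 = 0 → 0
  G: 0 + 0.2×(0−0) = 0 + 0 = 0 → 0
  B: 128 − 25.6 = 102.4 → 102
rgb(0, 0, 102) = #000066.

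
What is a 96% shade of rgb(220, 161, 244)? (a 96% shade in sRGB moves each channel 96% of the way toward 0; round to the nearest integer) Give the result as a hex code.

Lerp each channel 96% toward 0:
  R: 220 + 0.96×(0−220) = 220 − 211.2 = 8.8 → 9
  G: 161 + 0.96×(0−161) = 161 − 154.56 = 6.44 → 6
  B: 244 + 0.96×(0−244) = 244 − 234.24 = 9.76 → 10
rgb(9, 6, 10) = #09060a.

#09060a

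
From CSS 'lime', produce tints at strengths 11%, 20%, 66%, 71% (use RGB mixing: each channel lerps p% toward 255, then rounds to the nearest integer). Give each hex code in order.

CSS lime is rgb(0, 255, 0).
11%: (0 + 28.05 = 28.05→28, 255→255, 0 + 28.05 = 28.05→28) → #1CFF1C
20%: (0 + 51 = 51→51, 255→255, 0 + 51 = 51→51) → #33FF33
66%: (0 + 168.3 = 168.3→168, 255→255, 0 + 168.3 = 168.3→168) → #A8FFA8
71%: (0 + 181.05 = 181.05→181, 255→255, 0 + 181.05 = 181.05→181) → #B5FFB5

#1CFF1C, #33FF33, #A8FFA8, #B5FFB5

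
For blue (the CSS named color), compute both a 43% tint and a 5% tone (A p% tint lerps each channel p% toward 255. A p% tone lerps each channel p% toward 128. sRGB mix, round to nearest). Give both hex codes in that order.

CSS blue is rgb(0, 0, 255).
43% tint:
  R: 0 + 0.43×(255−0) = 0 + 109.65 = 109.65 → 110
  G: 0 + 0.43×(255−0) = 0 + 109.65 = 109.65 → 110
  B: 255 + 0.43×(255−255) = 255 + 0 = 255 → 255
  → #6E6EFF
5% tone:
  R: 0 + 6.4 = 6.4 → 6
  G: 0 + 0.05×(128−0) = 0 + 6.4 = 6.4 → 6
  B: 255 + 0.05×(128−255) = 255 − 6.35 = 248.65 → 249
  → #0606F9

#6E6EFF, #0606F9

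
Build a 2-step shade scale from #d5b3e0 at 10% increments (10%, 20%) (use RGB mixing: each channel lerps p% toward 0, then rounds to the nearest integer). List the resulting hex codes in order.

#d5b3e0 is rgb(213, 179, 224).
10%: (213 − 21.3 = 191.7→192, 179 − 17.9 = 161.1→161, 224 − 22.4 = 201.6→202) → #c0a1ca
20%: (213 − 42.6 = 170.4→170, 179 − 35.8 = 143.2→143, 224 − 44.8 = 179.2→179) → #aa8fb3

#c0a1ca, #aa8fb3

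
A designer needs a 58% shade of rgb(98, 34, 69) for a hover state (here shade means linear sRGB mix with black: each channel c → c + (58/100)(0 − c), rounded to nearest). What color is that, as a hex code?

A 58% shade moves each channel 58% toward 0:
  R: 98 − 56.84 = 41.16 → 41
  G: 34 − 19.72 = 14.28 → 14
  B: 69 − 40.02 = 28.98 → 29
rgb(41, 14, 29) = #290E1D.

#290E1D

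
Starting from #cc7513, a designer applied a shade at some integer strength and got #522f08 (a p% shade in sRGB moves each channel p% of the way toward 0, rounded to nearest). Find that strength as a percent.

#cc7513 is rgb(204, 117, 19); #522f08 is rgb(82, 47, 8).
On the R channel (widest range): 82 ≈ 204 + (p/100)(0 − 204), so p ≈ 100×(82 − 204)/(0 − 204) = -12200/-204 = 59.80.
p = 60 reproduces all three channels after rounding.

60%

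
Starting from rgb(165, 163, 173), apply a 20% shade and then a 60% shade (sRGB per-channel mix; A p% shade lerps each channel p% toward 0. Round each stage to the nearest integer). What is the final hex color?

Lerp each channel 20% toward 0:
  R: 165 + 0.2×(0−165) = 165 − 33 = 132 → 132
  G: 163 + 0.2×(0−163) = 163 − 32.6 = 130.4 → 130
  B: 173 − 34.6 = 138.4 → 138
After the shade: rgb(132, 130, 138) = #84828A.
Lerp each channel 60% toward 0:
  R: 132 − 79.2 = 52.8 → 53
  G: 130 − 78 = 52 → 52
  B: 138 + 0.6×(0−138) = 138 − 82.8 = 55.2 → 55
rgb(53, 52, 55) = #353437.

#353437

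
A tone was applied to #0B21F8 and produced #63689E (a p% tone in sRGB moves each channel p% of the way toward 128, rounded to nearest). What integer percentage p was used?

75%

#0B21F8 is rgb(11, 33, 248); #63689E is rgb(99, 104, 158).
On the B channel (widest range): 158 ≈ 248 + (p/100)(128 − 248), so p ≈ 100×(158 − 248)/(128 − 248) = -9000/-120 = 75.00.
p = 75 reproduces all three channels after rounding.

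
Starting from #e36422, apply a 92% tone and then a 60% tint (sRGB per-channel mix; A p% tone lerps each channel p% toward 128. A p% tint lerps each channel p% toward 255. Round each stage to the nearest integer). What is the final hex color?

#e36422 is rgb(227, 100, 34).
A 92% tone moves each channel 92% toward 128:
  R: 227 − 91.08 = 135.92 → 136
  G: 100 + 0.92×(128−100) = 100 + 25.76 = 125.76 → 126
  B: 34 + 0.92×(128−34) = 34 + 86.48 = 120.48 → 120
After the tone: rgb(136, 126, 120) = #887e78.
Per channel, c → c + 0.6(255 − c):
  R: 136 + 0.6×(255−136) = 136 + 71.4 = 207.4 → 207
  G: 126 + 0.6×(255−126) = 126 + 77.4 = 203.4 → 203
  B: 120 + 81 = 201 → 201
rgb(207, 203, 201) = #cfcbc9.

#cfcbc9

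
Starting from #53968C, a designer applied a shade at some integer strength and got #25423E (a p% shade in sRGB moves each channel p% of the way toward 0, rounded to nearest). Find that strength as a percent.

56%

#53968C is rgb(83, 150, 140); #25423E is rgb(37, 66, 62).
On the G channel (widest range): 66 ≈ 150 + (p/100)(0 − 150), so p ≈ 100×(66 − 150)/(0 − 150) = -8400/-150 = 56.00.
p = 56 reproduces all three channels after rounding.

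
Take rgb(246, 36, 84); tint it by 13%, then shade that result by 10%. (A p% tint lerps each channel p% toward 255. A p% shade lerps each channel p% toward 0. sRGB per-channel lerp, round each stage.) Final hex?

#DE3A5F

A 13% tint moves each channel 13% toward 255:
  R: 246 + 0.13×(255−246) = 246 + 1.17 = 247.17 → 247
  G: 36 + 0.13×(255−36) = 36 + 28.47 = 64.47 → 64
  B: 84 + 0.13×(255−84) = 84 + 22.23 = 106.23 → 106
After the tint: rgb(247, 64, 106) = #F7406A.
Lerp each channel 10% toward 0:
  R: 247 − 24.7 = 222.3 → 222
  G: 64 + 0.1×(0−64) = 64 − 6.4 = 57.6 → 58
  B: 106 + 0.1×(0−106) = 106 − 10.6 = 95.4 → 95
rgb(222, 58, 95) = #DE3A5F.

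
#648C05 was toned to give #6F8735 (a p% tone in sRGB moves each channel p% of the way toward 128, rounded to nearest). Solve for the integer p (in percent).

#648C05 is rgb(100, 140, 5); #6F8735 is rgb(111, 135, 53).
On the B channel (widest range): 53 ≈ 5 + (p/100)(128 − 5), so p ≈ 100×(53 − 5)/(128 − 5) = 4800/123 = 39.02.
p = 39 reproduces all three channels after rounding.

39%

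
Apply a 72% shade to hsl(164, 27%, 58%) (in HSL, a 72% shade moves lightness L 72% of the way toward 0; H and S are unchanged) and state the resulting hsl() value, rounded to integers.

hsl(164, 27%, 16%)

L moves 72% from 58 toward 0: 58 − 41.76 = 16.24 → 16.
H and S are unchanged.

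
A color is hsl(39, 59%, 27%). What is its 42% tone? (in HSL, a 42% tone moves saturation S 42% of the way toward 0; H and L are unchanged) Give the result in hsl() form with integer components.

hsl(39, 34%, 27%)

S moves 42% from 59 toward 0: 59 − 24.78 = 34.22 → 34.
H and L are unchanged.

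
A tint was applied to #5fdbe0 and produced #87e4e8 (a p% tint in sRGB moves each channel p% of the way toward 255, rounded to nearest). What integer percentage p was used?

#5fdbe0 is rgb(95, 219, 224); #87e4e8 is rgb(135, 228, 232).
On the R channel (widest range): 135 ≈ 95 + (p/100)(255 − 95), so p ≈ 100×(135 − 95)/(255 − 95) = 4000/160 = 25.00.
p = 25 reproduces all three channels after rounding.

25%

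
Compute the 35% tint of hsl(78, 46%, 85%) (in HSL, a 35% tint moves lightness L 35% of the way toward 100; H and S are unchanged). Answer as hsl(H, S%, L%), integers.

L moves 35% from 85 toward 100: 85 + 5.25 = 90.25 → 90.
H and S are unchanged.

hsl(78, 46%, 90%)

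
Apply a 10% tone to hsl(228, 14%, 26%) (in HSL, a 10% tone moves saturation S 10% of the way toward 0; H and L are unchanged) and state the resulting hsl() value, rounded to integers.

S moves 10% from 14 toward 0: 14 − 1.4 = 12.6 → 13.
H and L are unchanged.

hsl(228, 13%, 26%)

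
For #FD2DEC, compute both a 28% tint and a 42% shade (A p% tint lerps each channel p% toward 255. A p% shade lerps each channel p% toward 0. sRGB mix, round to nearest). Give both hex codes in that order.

#FD2DEC is rgb(253, 45, 236).
28% tint:
  R: 253 + 0.28×(255−253) = 253 + 0.56 = 253.56 → 254
  G: 45 + 0.28×(255−45) = 45 + 58.8 = 103.8 → 104
  B: 236 + 0.28×(255−236) = 236 + 5.32 = 241.32 → 241
  → #FE68F1
42% shade:
  R: 253 − 106.26 = 146.74 → 147
  G: 45 − 18.9 = 26.1 → 26
  B: 236 − 99.12 = 136.88 → 137
  → #931A89

#FE68F1, #931A89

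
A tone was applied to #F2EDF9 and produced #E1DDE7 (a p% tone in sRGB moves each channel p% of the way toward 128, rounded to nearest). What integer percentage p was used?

#F2EDF9 is rgb(242, 237, 249); #E1DDE7 is rgb(225, 221, 231).
On the B channel (widest range): 231 ≈ 249 + (p/100)(128 − 249), so p ≈ 100×(231 − 249)/(128 − 249) = -1800/-121 = 14.88.
p = 15 reproduces all three channels after rounding.

15%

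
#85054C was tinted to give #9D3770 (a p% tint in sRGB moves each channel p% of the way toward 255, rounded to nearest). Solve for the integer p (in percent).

20%

#85054C is rgb(133, 5, 76); #9D3770 is rgb(157, 55, 112).
On the G channel (widest range): 55 ≈ 5 + (p/100)(255 − 5), so p ≈ 100×(55 − 5)/(255 − 5) = 5000/250 = 20.00.
p = 20 reproduces all three channels after rounding.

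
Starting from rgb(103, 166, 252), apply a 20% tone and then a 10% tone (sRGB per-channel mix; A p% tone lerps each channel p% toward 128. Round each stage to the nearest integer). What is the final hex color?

#6E9BD9

Lerp each channel 20% toward 128:
  R: 103 + 5 = 108 → 108
  G: 166 − 7.6 = 158.4 → 158
  B: 252 + 0.2×(128−252) = 252 − 24.8 = 227.2 → 227
After the tone: rgb(108, 158, 227) = #6C9EE3.
Lerp each channel 10% toward 128:
  R: 108 + 0.1×(128−108) = 108 + 2 = 110 → 110
  G: 158 − 3 = 155 → 155
  B: 227 + 0.1×(128−227) = 227 − 9.9 = 217.1 → 217
rgb(110, 155, 217) = #6E9BD9.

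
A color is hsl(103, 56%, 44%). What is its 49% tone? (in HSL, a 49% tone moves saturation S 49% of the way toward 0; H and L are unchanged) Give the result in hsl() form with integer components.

hsl(103, 29%, 44%)

S moves 49% from 56 toward 0: 56 − 27.44 = 28.56 → 29.
H and L are unchanged.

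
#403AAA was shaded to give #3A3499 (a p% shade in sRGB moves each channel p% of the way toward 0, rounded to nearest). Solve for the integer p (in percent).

10%

#403AAA is rgb(64, 58, 170); #3A3499 is rgb(58, 52, 153).
On the B channel (widest range): 153 ≈ 170 + (p/100)(0 − 170), so p ≈ 100×(153 − 170)/(0 − 170) = -1700/-170 = 10.00.
p = 10 reproduces all three channels after rounding.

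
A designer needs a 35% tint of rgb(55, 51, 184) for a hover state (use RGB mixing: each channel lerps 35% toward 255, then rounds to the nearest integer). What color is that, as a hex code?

#7D7AD1

Per channel, c → c + 0.35(255 − c):
  R: 55 + 0.35×(255−55) = 55 + 70 = 125 → 125
  G: 51 + 0.35×(255−51) = 51 + 71.4 = 122.4 → 122
  B: 184 + 0.35×(255−184) = 184 + 24.85 = 208.85 → 209
rgb(125, 122, 209) = #7D7AD1.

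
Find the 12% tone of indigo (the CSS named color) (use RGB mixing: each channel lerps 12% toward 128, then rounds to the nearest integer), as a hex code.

CSS indigo is rgb(75, 0, 130).
A 12% tone moves each channel 12% toward 128:
  R: 75 + 0.12×(128−75) = 75 + 6.36 = 81.36 → 81
  G: 0 + 15.36 = 15.36 → 15
  B: 130 + 0.12×(128−130) = 130 − 0.24 = 129.76 → 130
rgb(81, 15, 130) = #510f82.

#510f82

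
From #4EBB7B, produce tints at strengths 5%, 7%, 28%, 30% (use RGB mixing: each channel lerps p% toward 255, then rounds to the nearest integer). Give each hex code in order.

#57BE82, #5AC084, #80CEA0, #83CFA3

#4EBB7B is rgb(78, 187, 123).
5%: (78 + 8.85 = 86.85→87, 187 + 3.4 = 190.4→190, 123 + 6.6 = 129.6→130) → #57BE82
7%: (78 + 12.39 = 90.39→90, 187 + 4.76 = 191.76→192, 123 + 9.24 = 132.24→132) → #5AC084
28%: (78 + 49.56 = 127.56→128, 187 + 19.04 = 206.04→206, 123 + 36.96 = 159.96→160) → #80CEA0
30%: (78 + 53.1 = 131.1→131, 187 + 20.4 = 207.4→207, 123 + 39.6 = 162.6→163) → #83CFA3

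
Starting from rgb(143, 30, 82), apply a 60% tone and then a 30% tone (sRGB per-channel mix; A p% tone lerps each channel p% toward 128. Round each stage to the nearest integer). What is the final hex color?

Per channel, c → c + 0.6(128 − c):
  R: 143 − 9 = 134 → 134
  G: 30 + 58.8 = 88.8 → 89
  B: 82 + 27.6 = 109.6 → 110
After the tone: rgb(134, 89, 110) = #86596E.
Per channel, c → c + 0.3(128 − c):
  R: 134 − 1.8 = 132.2 → 132
  G: 89 + 11.7 = 100.7 → 101
  B: 110 + 5.4 = 115.4 → 115
rgb(132, 101, 115) = #846573.

#846573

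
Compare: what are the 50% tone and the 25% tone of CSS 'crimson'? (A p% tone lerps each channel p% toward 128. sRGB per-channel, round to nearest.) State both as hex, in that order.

CSS crimson is rgb(220, 20, 60).
50% tone:
  R: 220 − 46 = 174 → 174
  G: 20 + 0.5×(128−20) = 20 + 54 = 74 → 74
  B: 60 + 34 = 94 → 94
  → #ae4a5e
25% tone:
  R: 220 − 23 = 197 → 197
  G: 20 + 0.25×(128−20) = 20 + 27 = 47 → 47
  B: 60 + 17 = 77 → 77
  → #c52f4d

#ae4a5e, #c52f4d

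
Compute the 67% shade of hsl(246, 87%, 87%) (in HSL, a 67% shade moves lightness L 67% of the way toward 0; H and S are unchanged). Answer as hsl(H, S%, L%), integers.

hsl(246, 87%, 29%)

L moves 67% from 87 toward 0: 87 − 58.29 = 28.71 → 29.
H and S are unchanged.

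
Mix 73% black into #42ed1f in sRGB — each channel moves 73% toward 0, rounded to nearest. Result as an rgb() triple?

#42ed1f is rgb(66, 237, 31).
Lerp each channel 73% toward 0:
  R: 66 − 48.18 = 17.82 → 18
  G: 237 − 173.01 = 63.99 → 64
  B: 31 + 0.73×(0−31) = 31 − 22.63 = 8.37 → 8

rgb(18, 64, 8)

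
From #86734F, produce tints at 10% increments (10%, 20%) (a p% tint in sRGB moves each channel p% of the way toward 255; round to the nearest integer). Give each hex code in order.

#86734F is rgb(134, 115, 79).
10%: (134 + 12.1 = 146.1→146, 115 + 14 = 129→129, 79 + 17.6 = 96.6→97) → #928161
20%: (134 + 24.2 = 158.2→158, 115 + 28 = 143→143, 79 + 35.2 = 114.2→114) → #9E8F72

#928161, #9E8F72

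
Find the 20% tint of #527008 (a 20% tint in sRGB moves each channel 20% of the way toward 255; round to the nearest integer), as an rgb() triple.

rgb(117, 141, 57)

#527008 is rgb(82, 112, 8).
A 20% tint moves each channel 20% toward 255:
  R: 82 + 34.6 = 116.6 → 117
  G: 112 + 28.6 = 140.6 → 141
  B: 8 + 49.4 = 57.4 → 57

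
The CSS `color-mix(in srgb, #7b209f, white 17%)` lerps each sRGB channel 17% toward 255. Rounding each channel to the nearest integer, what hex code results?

#9146af

#7b209f is rgb(123, 32, 159).
Lerp each channel 17% toward 255:
  R: 123 + 22.44 = 145.44 → 145
  G: 32 + 37.91 = 69.91 → 70
  B: 159 + 0.17×(255−159) = 159 + 16.32 = 175.32 → 175
rgb(145, 70, 175) = #9146af.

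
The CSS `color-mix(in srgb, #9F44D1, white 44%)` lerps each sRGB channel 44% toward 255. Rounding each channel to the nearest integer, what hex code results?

#9F44D1 is rgb(159, 68, 209).
A 44% tint moves each channel 44% toward 255:
  R: 159 + 0.44×(255−159) = 159 + 42.24 = 201.24 → 201
  G: 68 + 0.44×(255−68) = 68 + 82.28 = 150.28 → 150
  B: 209 + 0.44×(255−209) = 209 + 20.24 = 229.24 → 229
rgb(201, 150, 229) = #C996E5.

#C996E5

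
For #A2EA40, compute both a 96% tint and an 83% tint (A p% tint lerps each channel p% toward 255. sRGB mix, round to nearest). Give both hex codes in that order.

#FBFEF7, #EFFBDF

#A2EA40 is rgb(162, 234, 64).
96% tint:
  R: 162 + 0.96×(255−162) = 162 + 89.28 = 251.28 → 251
  G: 234 + 0.96×(255−234) = 234 + 20.16 = 254.16 → 254
  B: 64 + 183.36 = 247.36 → 247
  → #FBFEF7
83% tint:
  R: 162 + 77.19 = 239.19 → 239
  G: 234 + 0.83×(255−234) = 234 + 17.43 = 251.43 → 251
  B: 64 + 158.53 = 222.53 → 223
  → #EFFBDF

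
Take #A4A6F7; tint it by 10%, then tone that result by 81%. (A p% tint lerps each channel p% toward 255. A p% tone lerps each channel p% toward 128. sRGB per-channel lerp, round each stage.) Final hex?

#898997

#A4A6F7 is rgb(164, 166, 247).
A 10% tint moves each channel 10% toward 255:
  R: 164 + 0.1×(255−164) = 164 + 9.1 = 173.1 → 173
  G: 166 + 0.1×(255−166) = 166 + 8.9 = 174.9 → 175
  B: 247 + 0.8 = 247.8 → 248
After the tint: rgb(173, 175, 248) = #ADAFF8.
Lerp each channel 81% toward 128:
  R: 173 + 0.81×(128−173) = 173 − 36.45 = 136.55 → 137
  G: 175 − 38.07 = 136.93 → 137
  B: 248 + 0.81×(128−248) = 248 − 97.2 = 150.8 → 151
rgb(137, 137, 151) = #898997.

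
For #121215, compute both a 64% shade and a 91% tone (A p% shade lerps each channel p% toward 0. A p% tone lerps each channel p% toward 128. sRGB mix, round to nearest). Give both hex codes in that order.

#121215 is rgb(18, 18, 21).
64% shade:
  R: 18 + 0.64×(0−18) = 18 − 11.52 = 6.48 → 6
  G: 18 − 11.52 = 6.48 → 6
  B: 21 − 13.44 = 7.56 → 8
  → #060608
91% tone:
  R: 18 + 0.91×(128−18) = 18 + 100.1 = 118.1 → 118
  G: 18 + 0.91×(128−18) = 18 + 100.1 = 118.1 → 118
  B: 21 + 0.91×(128−21) = 21 + 97.37 = 118.37 → 118
  → #767676

#060608, #767676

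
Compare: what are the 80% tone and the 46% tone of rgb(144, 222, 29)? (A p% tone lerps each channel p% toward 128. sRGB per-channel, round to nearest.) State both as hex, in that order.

80% tone:
  R: 144 − 12.8 = 131.2 → 131
  G: 222 − 75.2 = 146.8 → 147
  B: 29 + 79.2 = 108.2 → 108
  → #83936C
46% tone:
  R: 144 − 7.36 = 136.64 → 137
  G: 222 + 0.46×(128−222) = 222 − 43.24 = 178.76 → 179
  B: 29 + 0.46×(128−29) = 29 + 45.54 = 74.54 → 75
  → #89B34B

#83936C, #89B34B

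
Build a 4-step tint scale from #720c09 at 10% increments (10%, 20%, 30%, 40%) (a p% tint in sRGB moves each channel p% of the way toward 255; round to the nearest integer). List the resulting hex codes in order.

#802422, #8e3d3a, #9c5553, #aa6d6b

#720c09 is rgb(114, 12, 9).
10%: (114 + 14.1 = 128.1→128, 12 + 24.3 = 36.3→36, 9 + 24.6 = 33.6→34) → #802422
20%: (114 + 28.2 = 142.2→142, 12 + 48.6 = 60.6→61, 9 + 49.2 = 58.2→58) → #8e3d3a
30%: (114 + 42.3 = 156.3→156, 12 + 72.9 = 84.9→85, 9 + 73.8 = 82.8→83) → #9c5553
40%: (114 + 56.4 = 170.4→170, 12 + 97.2 = 109.2→109, 9 + 98.4 = 107.4→107) → #aa6d6b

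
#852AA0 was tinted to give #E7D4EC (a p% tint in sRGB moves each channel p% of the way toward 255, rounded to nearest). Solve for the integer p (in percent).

80%

#852AA0 is rgb(133, 42, 160); #E7D4EC is rgb(231, 212, 236).
On the G channel (widest range): 212 ≈ 42 + (p/100)(255 − 42), so p ≈ 100×(212 − 42)/(255 − 42) = 17000/213 = 79.81.
p = 80 reproduces all three channels after rounding.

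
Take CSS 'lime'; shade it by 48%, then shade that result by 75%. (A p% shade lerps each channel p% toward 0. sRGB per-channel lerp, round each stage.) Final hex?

CSS lime is rgb(0, 255, 0).
Lerp each channel 48% toward 0:
  R: 0 + 0.48×(0−0) = 0 + 0 = 0 → 0
  G: 255 + 0.48×(0−255) = 255 − 122.4 = 132.6 → 133
  B: 0 + 0.48×(0−0) = 0 + 0 = 0 → 0
After the shade: rgb(0, 133, 0) = #008500.
Lerp each channel 75% toward 0:
  R: 0 + 0.75×(0−0) = 0 + 0 = 0 → 0
  G: 133 + 0.75×(0−133) = 133 − 99.75 = 33.25 → 33
  B: 0 + 0.75×(0−0) = 0 + 0 = 0 → 0
rgb(0, 33, 0) = #002100.

#002100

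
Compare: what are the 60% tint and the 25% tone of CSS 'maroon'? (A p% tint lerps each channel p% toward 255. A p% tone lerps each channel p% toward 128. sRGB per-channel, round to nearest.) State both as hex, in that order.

#CC9999, #802020

CSS maroon is rgb(128, 0, 0).
60% tint:
  R: 128 + 0.6×(255−128) = 128 + 76.2 = 204.2 → 204
  G: 0 + 0.6×(255−0) = 0 + 153 = 153 → 153
  B: 0 + 153 = 153 → 153
  → #CC9999
25% tone:
  R: 128 + 0.25×(128−128) = 128 + 0 = 128 → 128
  G: 0 + 0.25×(128−0) = 0 + 32 = 32 → 32
  B: 0 + 0.25×(128−0) = 0 + 32 = 32 → 32
  → #802020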